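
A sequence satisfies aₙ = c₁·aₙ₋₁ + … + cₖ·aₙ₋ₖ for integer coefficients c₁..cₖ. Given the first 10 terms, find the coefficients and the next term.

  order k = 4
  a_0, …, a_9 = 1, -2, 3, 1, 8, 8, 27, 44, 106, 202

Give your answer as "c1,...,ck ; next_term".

1,2,0,1 ; 441

  a_4 = 1·1 + 2·3 + 0·-2 + 1·1 = 8
  a_5 = 1·8 + 2·1 + 0·3 + 1·-2 = 8
  a_6 = 1·8 + 2·8 + 0·1 + 1·3 = 27
  a_7 = 1·27 + 2·8 + 0·8 + 1·1 = 44
  a_8 = 1·44 + 2·27 + 0·8 + 1·8 = 106
  a_9 = 1·106 + 2·44 + 0·27 + 1·8 = 202
  a_10 = 1·202 + 2·106 + 0·44 + 1·27 = 441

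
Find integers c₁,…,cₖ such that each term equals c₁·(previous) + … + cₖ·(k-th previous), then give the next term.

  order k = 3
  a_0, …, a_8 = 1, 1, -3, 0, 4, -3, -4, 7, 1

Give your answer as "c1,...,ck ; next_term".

0,-1,1 ; -11

  a_3 = 0·-3 + -1·1 + 1·1 = 0
  a_4 = 0·0 + -1·-3 + 1·1 = 4
  a_5 = 0·4 + -1·0 + 1·-3 = -3
  a_6 = 0·-3 + -1·4 + 1·0 = -4
  a_7 = 0·-4 + -1·-3 + 1·4 = 7
  a_8 = 0·7 + -1·-4 + 1·-3 = 1
  a_9 = 0·1 + -1·7 + 1·-4 = -11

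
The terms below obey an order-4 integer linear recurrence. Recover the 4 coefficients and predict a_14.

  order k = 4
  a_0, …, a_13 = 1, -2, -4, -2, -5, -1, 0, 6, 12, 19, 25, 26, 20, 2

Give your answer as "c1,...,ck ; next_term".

1,1,-1,-1 ; -29

  a_4 = 1·-2 + 1·-4 + -1·-2 + -1·1 = -5
  a_5 = 1·-5 + 1·-2 + -1·-4 + -1·-2 = -1
  a_6 = 1·-1 + 1·-5 + -1·-2 + -1·-4 = 0
  a_7 = 1·0 + 1·-1 + -1·-5 + -1·-2 = 6
  a_8 = 1·6 + 1·0 + -1·-1 + -1·-5 = 12
  a_9 = 1·12 + 1·6 + -1·0 + -1·-1 = 19
  a_10 = 1·19 + 1·12 + -1·6 + -1·0 = 25
  a_11 = 1·25 + 1·19 + -1·12 + -1·6 = 26
  a_12 = 1·26 + 1·25 + -1·19 + -1·12 = 20
  a_13 = 1·20 + 1·26 + -1·25 + -1·19 = 2
  a_14 = 1·2 + 1·20 + -1·26 + -1·25 = -29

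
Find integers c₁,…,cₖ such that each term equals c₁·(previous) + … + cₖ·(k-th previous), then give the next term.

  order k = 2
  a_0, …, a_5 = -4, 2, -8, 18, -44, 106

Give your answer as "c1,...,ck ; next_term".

-2,1 ; -256

  a_2 = -2·2 + 1·-4 = -8
  a_3 = -2·-8 + 1·2 = 18
  a_4 = -2·18 + 1·-8 = -44
  a_5 = -2·-44 + 1·18 = 106
  a_6 = -2·106 + 1·-44 = -256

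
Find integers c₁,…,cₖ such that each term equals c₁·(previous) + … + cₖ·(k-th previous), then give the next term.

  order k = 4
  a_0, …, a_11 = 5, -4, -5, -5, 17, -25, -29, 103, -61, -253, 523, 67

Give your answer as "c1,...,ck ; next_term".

  a_4 = -1·-5 + -2·-5 + 2·-4 + 2·5 = 17
  a_5 = -1·17 + -2·-5 + 2·-5 + 2·-4 = -25
  a_6 = -1·-25 + -2·17 + 2·-5 + 2·-5 = -29
  a_7 = -1·-29 + -2·-25 + 2·17 + 2·-5 = 103
  a_8 = -1·103 + -2·-29 + 2·-25 + 2·17 = -61
  a_9 = -1·-61 + -2·103 + 2·-29 + 2·-25 = -253
  a_10 = -1·-253 + -2·-61 + 2·103 + 2·-29 = 523
  a_11 = -1·523 + -2·-253 + 2·-61 + 2·103 = 67
  a_12 = -1·67 + -2·523 + 2·-253 + 2·-61 = -1741

-1,-2,2,2 ; -1741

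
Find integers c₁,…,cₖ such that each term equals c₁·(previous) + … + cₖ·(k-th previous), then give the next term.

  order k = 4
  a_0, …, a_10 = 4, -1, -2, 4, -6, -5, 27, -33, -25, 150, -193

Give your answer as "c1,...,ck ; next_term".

  a_4 = -1·4 + -2·-2 + 2·-1 + -1·4 = -6
  a_5 = -1·-6 + -2·4 + 2·-2 + -1·-1 = -5
  a_6 = -1·-5 + -2·-6 + 2·4 + -1·-2 = 27
  a_7 = -1·27 + -2·-5 + 2·-6 + -1·4 = -33
  a_8 = -1·-33 + -2·27 + 2·-5 + -1·-6 = -25
  a_9 = -1·-25 + -2·-33 + 2·27 + -1·-5 = 150
  a_10 = -1·150 + -2·-25 + 2·-33 + -1·27 = -193
  a_11 = -1·-193 + -2·150 + 2·-25 + -1·-33 = -124

-1,-2,2,-1 ; -124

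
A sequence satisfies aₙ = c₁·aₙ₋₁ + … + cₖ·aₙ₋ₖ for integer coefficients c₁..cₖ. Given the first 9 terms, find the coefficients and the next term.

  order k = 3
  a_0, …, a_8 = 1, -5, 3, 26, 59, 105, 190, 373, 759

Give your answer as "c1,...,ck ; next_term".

3,-3,2 ; 1538

  a_3 = 3·3 + -3·-5 + 2·1 = 26
  a_4 = 3·26 + -3·3 + 2·-5 = 59
  a_5 = 3·59 + -3·26 + 2·3 = 105
  a_6 = 3·105 + -3·59 + 2·26 = 190
  a_7 = 3·190 + -3·105 + 2·59 = 373
  a_8 = 3·373 + -3·190 + 2·105 = 759
  a_9 = 3·759 + -3·373 + 2·190 = 1538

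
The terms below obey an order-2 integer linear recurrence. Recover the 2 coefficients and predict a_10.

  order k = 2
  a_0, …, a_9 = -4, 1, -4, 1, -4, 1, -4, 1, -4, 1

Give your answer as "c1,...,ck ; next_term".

0,1 ; -4

  a_2 = 0·1 + 1·-4 = -4
  a_3 = 0·-4 + 1·1 = 1
  a_4 = 0·1 + 1·-4 = -4
  a_5 = 0·-4 + 1·1 = 1
  a_6 = 0·1 + 1·-4 = -4
  a_7 = 0·-4 + 1·1 = 1
  a_8 = 0·1 + 1·-4 = -4
  a_9 = 0·-4 + 1·1 = 1
  a_10 = 0·1 + 1·-4 = -4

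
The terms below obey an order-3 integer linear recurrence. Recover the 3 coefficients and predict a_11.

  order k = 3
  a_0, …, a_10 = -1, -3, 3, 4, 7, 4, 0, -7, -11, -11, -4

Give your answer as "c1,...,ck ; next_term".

  a_3 = 1·3 + 0·-3 + -1·-1 = 4
  a_4 = 1·4 + 0·3 + -1·-3 = 7
  a_5 = 1·7 + 0·4 + -1·3 = 4
  a_6 = 1·4 + 0·7 + -1·4 = 0
  a_7 = 1·0 + 0·4 + -1·7 = -7
  a_8 = 1·-7 + 0·0 + -1·4 = -11
  a_9 = 1·-11 + 0·-7 + -1·0 = -11
  a_10 = 1·-11 + 0·-11 + -1·-7 = -4
  a_11 = 1·-4 + 0·-11 + -1·-11 = 7

1,0,-1 ; 7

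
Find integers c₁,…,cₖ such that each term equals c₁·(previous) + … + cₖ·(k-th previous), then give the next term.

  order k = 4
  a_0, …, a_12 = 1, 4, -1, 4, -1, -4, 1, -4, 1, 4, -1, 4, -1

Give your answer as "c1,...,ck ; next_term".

  a_4 = 0·4 + 0·-1 + 0·4 + -1·1 = -1
  a_5 = 0·-1 + 0·4 + 0·-1 + -1·4 = -4
  a_6 = 0·-4 + 0·-1 + 0·4 + -1·-1 = 1
  a_7 = 0·1 + 0·-4 + 0·-1 + -1·4 = -4
  a_8 = 0·-4 + 0·1 + 0·-4 + -1·-1 = 1
  a_9 = 0·1 + 0·-4 + 0·1 + -1·-4 = 4
  a_10 = 0·4 + 0·1 + 0·-4 + -1·1 = -1
  a_11 = 0·-1 + 0·4 + 0·1 + -1·-4 = 4
  a_12 = 0·4 + 0·-1 + 0·4 + -1·1 = -1
  a_13 = 0·-1 + 0·4 + 0·-1 + -1·4 = -4

0,0,0,-1 ; -4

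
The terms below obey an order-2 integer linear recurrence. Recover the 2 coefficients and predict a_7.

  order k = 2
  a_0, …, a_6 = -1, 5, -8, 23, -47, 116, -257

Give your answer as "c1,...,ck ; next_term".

  a_2 = -1·5 + 3·-1 = -8
  a_3 = -1·-8 + 3·5 = 23
  a_4 = -1·23 + 3·-8 = -47
  a_5 = -1·-47 + 3·23 = 116
  a_6 = -1·116 + 3·-47 = -257
  a_7 = -1·-257 + 3·116 = 605

-1,3 ; 605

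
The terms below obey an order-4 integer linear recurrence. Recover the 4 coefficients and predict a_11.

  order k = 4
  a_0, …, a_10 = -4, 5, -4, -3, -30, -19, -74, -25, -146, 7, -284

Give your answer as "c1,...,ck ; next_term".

1,2,-3,1 ; 143

  a_4 = 1·-3 + 2·-4 + -3·5 + 1·-4 = -30
  a_5 = 1·-30 + 2·-3 + -3·-4 + 1·5 = -19
  a_6 = 1·-19 + 2·-30 + -3·-3 + 1·-4 = -74
  a_7 = 1·-74 + 2·-19 + -3·-30 + 1·-3 = -25
  a_8 = 1·-25 + 2·-74 + -3·-19 + 1·-30 = -146
  a_9 = 1·-146 + 2·-25 + -3·-74 + 1·-19 = 7
  a_10 = 1·7 + 2·-146 + -3·-25 + 1·-74 = -284
  a_11 = 1·-284 + 2·7 + -3·-146 + 1·-25 = 143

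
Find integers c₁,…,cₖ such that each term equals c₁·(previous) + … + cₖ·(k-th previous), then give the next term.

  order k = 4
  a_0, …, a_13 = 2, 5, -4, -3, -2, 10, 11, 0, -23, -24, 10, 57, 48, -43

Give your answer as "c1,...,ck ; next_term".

  a_4 = 1·-3 + -1·-4 + -1·5 + 1·2 = -2
  a_5 = 1·-2 + -1·-3 + -1·-4 + 1·5 = 10
  a_6 = 1·10 + -1·-2 + -1·-3 + 1·-4 = 11
  a_7 = 1·11 + -1·10 + -1·-2 + 1·-3 = 0
  a_8 = 1·0 + -1·11 + -1·10 + 1·-2 = -23
  a_9 = 1·-23 + -1·0 + -1·11 + 1·10 = -24
  a_10 = 1·-24 + -1·-23 + -1·0 + 1·11 = 10
  a_11 = 1·10 + -1·-24 + -1·-23 + 1·0 = 57
  a_12 = 1·57 + -1·10 + -1·-24 + 1·-23 = 48
  a_13 = 1·48 + -1·57 + -1·10 + 1·-24 = -43
  a_14 = 1·-43 + -1·48 + -1·57 + 1·10 = -138

1,-1,-1,1 ; -138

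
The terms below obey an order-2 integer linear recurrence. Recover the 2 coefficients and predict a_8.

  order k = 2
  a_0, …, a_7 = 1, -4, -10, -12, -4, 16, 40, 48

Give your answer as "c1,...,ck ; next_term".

  a_2 = 2·-4 + -2·1 = -10
  a_3 = 2·-10 + -2·-4 = -12
  a_4 = 2·-12 + -2·-10 = -4
  a_5 = 2·-4 + -2·-12 = 16
  a_6 = 2·16 + -2·-4 = 40
  a_7 = 2·40 + -2·16 = 48
  a_8 = 2·48 + -2·40 = 16

2,-2 ; 16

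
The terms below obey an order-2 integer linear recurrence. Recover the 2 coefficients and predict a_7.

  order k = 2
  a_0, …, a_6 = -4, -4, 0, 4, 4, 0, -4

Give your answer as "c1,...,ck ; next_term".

1,-1 ; -4

  a_2 = 1·-4 + -1·-4 = 0
  a_3 = 1·0 + -1·-4 = 4
  a_4 = 1·4 + -1·0 = 4
  a_5 = 1·4 + -1·4 = 0
  a_6 = 1·0 + -1·4 = -4
  a_7 = 1·-4 + -1·0 = -4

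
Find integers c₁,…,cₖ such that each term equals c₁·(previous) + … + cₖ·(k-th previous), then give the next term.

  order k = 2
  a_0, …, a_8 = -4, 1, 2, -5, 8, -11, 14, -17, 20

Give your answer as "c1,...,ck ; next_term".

-2,-1 ; -23

  a_2 = -2·1 + -1·-4 = 2
  a_3 = -2·2 + -1·1 = -5
  a_4 = -2·-5 + -1·2 = 8
  a_5 = -2·8 + -1·-5 = -11
  a_6 = -2·-11 + -1·8 = 14
  a_7 = -2·14 + -1·-11 = -17
  a_8 = -2·-17 + -1·14 = 20
  a_9 = -2·20 + -1·-17 = -23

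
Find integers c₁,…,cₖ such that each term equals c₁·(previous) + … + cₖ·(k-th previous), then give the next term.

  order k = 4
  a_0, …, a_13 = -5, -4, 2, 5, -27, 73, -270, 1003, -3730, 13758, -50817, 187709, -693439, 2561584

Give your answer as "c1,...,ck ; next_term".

-3,2,-1,4 ; -9462607

  a_4 = -3·5 + 2·2 + -1·-4 + 4·-5 = -27
  a_5 = -3·-27 + 2·5 + -1·2 + 4·-4 = 73
  a_6 = -3·73 + 2·-27 + -1·5 + 4·2 = -270
  a_7 = -3·-270 + 2·73 + -1·-27 + 4·5 = 1003
  a_8 = -3·1003 + 2·-270 + -1·73 + 4·-27 = -3730
  a_9 = -3·-3730 + 2·1003 + -1·-270 + 4·73 = 13758
  a_10 = -3·13758 + 2·-3730 + -1·1003 + 4·-270 = -50817
  a_11 = -3·-50817 + 2·13758 + -1·-3730 + 4·1003 = 187709
  a_12 = -3·187709 + 2·-50817 + -1·13758 + 4·-3730 = -693439
  a_13 = -3·-693439 + 2·187709 + -1·-50817 + 4·13758 = 2561584
  a_14 = -3·2561584 + 2·-693439 + -1·187709 + 4·-50817 = -9462607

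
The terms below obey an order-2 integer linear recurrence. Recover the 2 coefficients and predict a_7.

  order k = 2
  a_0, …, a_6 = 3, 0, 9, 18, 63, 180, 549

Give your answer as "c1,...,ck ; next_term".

2,3 ; 1638

  a_2 = 2·0 + 3·3 = 9
  a_3 = 2·9 + 3·0 = 18
  a_4 = 2·18 + 3·9 = 63
  a_5 = 2·63 + 3·18 = 180
  a_6 = 2·180 + 3·63 = 549
  a_7 = 2·549 + 3·180 = 1638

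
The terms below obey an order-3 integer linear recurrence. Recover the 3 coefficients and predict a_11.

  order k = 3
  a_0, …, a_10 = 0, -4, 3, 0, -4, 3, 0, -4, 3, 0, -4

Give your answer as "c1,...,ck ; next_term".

  a_3 = 0·3 + 0·-4 + 1·0 = 0
  a_4 = 0·0 + 0·3 + 1·-4 = -4
  a_5 = 0·-4 + 0·0 + 1·3 = 3
  a_6 = 0·3 + 0·-4 + 1·0 = 0
  a_7 = 0·0 + 0·3 + 1·-4 = -4
  a_8 = 0·-4 + 0·0 + 1·3 = 3
  a_9 = 0·3 + 0·-4 + 1·0 = 0
  a_10 = 0·0 + 0·3 + 1·-4 = -4
  a_11 = 0·-4 + 0·0 + 1·3 = 3

0,0,1 ; 3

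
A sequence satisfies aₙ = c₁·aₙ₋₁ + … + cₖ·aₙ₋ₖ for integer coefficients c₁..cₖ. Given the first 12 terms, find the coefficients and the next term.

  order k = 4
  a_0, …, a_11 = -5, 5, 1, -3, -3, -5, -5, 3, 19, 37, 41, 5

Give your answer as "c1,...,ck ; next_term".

2,-2,0,-1 ; -91

  a_4 = 2·-3 + -2·1 + 0·5 + -1·-5 = -3
  a_5 = 2·-3 + -2·-3 + 0·1 + -1·5 = -5
  a_6 = 2·-5 + -2·-3 + 0·-3 + -1·1 = -5
  a_7 = 2·-5 + -2·-5 + 0·-3 + -1·-3 = 3
  a_8 = 2·3 + -2·-5 + 0·-5 + -1·-3 = 19
  a_9 = 2·19 + -2·3 + 0·-5 + -1·-5 = 37
  a_10 = 2·37 + -2·19 + 0·3 + -1·-5 = 41
  a_11 = 2·41 + -2·37 + 0·19 + -1·3 = 5
  a_12 = 2·5 + -2·41 + 0·37 + -1·19 = -91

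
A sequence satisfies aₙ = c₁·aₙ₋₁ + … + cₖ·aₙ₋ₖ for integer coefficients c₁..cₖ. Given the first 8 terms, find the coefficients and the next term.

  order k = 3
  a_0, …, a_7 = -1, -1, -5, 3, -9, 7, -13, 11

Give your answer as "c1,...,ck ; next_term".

  a_3 = -1·-5 + 1·-1 + 1·-1 = 3
  a_4 = -1·3 + 1·-5 + 1·-1 = -9
  a_5 = -1·-9 + 1·3 + 1·-5 = 7
  a_6 = -1·7 + 1·-9 + 1·3 = -13
  a_7 = -1·-13 + 1·7 + 1·-9 = 11
  a_8 = -1·11 + 1·-13 + 1·7 = -17

-1,1,1 ; -17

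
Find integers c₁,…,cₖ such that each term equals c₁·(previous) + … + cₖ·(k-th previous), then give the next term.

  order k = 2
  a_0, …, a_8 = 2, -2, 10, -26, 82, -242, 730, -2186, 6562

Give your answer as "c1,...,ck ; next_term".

-2,3 ; -19682

  a_2 = -2·-2 + 3·2 = 10
  a_3 = -2·10 + 3·-2 = -26
  a_4 = -2·-26 + 3·10 = 82
  a_5 = -2·82 + 3·-26 = -242
  a_6 = -2·-242 + 3·82 = 730
  a_7 = -2·730 + 3·-242 = -2186
  a_8 = -2·-2186 + 3·730 = 6562
  a_9 = -2·6562 + 3·-2186 = -19682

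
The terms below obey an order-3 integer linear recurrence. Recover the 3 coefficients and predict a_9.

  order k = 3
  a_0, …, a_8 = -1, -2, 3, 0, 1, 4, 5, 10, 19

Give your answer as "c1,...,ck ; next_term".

1,1,1 ; 34

  a_3 = 1·3 + 1·-2 + 1·-1 = 0
  a_4 = 1·0 + 1·3 + 1·-2 = 1
  a_5 = 1·1 + 1·0 + 1·3 = 4
  a_6 = 1·4 + 1·1 + 1·0 = 5
  a_7 = 1·5 + 1·4 + 1·1 = 10
  a_8 = 1·10 + 1·5 + 1·4 = 19
  a_9 = 1·19 + 1·10 + 1·5 = 34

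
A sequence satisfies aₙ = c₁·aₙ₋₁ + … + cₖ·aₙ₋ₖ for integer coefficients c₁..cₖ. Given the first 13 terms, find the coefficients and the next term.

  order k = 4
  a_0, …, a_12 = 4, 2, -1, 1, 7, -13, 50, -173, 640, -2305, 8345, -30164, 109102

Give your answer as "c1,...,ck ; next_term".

-3,2,0,3 ; -394549

  a_4 = -3·1 + 2·-1 + 0·2 + 3·4 = 7
  a_5 = -3·7 + 2·1 + 0·-1 + 3·2 = -13
  a_6 = -3·-13 + 2·7 + 0·1 + 3·-1 = 50
  a_7 = -3·50 + 2·-13 + 0·7 + 3·1 = -173
  a_8 = -3·-173 + 2·50 + 0·-13 + 3·7 = 640
  a_9 = -3·640 + 2·-173 + 0·50 + 3·-13 = -2305
  a_10 = -3·-2305 + 2·640 + 0·-173 + 3·50 = 8345
  a_11 = -3·8345 + 2·-2305 + 0·640 + 3·-173 = -30164
  a_12 = -3·-30164 + 2·8345 + 0·-2305 + 3·640 = 109102
  a_13 = -3·109102 + 2·-30164 + 0·8345 + 3·-2305 = -394549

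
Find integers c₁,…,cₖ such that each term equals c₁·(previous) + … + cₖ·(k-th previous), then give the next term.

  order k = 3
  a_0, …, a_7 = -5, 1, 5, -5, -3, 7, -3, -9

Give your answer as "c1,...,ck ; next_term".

1,0,2 ; 5

  a_3 = 1·5 + 0·1 + 2·-5 = -5
  a_4 = 1·-5 + 0·5 + 2·1 = -3
  a_5 = 1·-3 + 0·-5 + 2·5 = 7
  a_6 = 1·7 + 0·-3 + 2·-5 = -3
  a_7 = 1·-3 + 0·7 + 2·-3 = -9
  a_8 = 1·-9 + 0·-3 + 2·7 = 5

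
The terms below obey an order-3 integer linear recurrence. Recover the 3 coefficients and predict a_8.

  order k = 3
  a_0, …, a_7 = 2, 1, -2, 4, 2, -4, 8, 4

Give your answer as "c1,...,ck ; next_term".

  a_3 = 0·-2 + 0·1 + 2·2 = 4
  a_4 = 0·4 + 0·-2 + 2·1 = 2
  a_5 = 0·2 + 0·4 + 2·-2 = -4
  a_6 = 0·-4 + 0·2 + 2·4 = 8
  a_7 = 0·8 + 0·-4 + 2·2 = 4
  a_8 = 0·4 + 0·8 + 2·-4 = -8

0,0,2 ; -8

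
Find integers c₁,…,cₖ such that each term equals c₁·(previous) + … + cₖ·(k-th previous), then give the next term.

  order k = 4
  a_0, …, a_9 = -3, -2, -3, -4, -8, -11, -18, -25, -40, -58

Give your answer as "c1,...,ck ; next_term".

1,1,-1,1 ; -91

  a_4 = 1·-4 + 1·-3 + -1·-2 + 1·-3 = -8
  a_5 = 1·-8 + 1·-4 + -1·-3 + 1·-2 = -11
  a_6 = 1·-11 + 1·-8 + -1·-4 + 1·-3 = -18
  a_7 = 1·-18 + 1·-11 + -1·-8 + 1·-4 = -25
  a_8 = 1·-25 + 1·-18 + -1·-11 + 1·-8 = -40
  a_9 = 1·-40 + 1·-25 + -1·-18 + 1·-11 = -58
  a_10 = 1·-58 + 1·-40 + -1·-25 + 1·-18 = -91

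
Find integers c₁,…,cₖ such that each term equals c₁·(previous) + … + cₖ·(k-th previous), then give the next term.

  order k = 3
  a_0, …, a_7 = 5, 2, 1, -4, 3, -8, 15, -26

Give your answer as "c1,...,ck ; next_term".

-1,1,-1 ; 49

  a_3 = -1·1 + 1·2 + -1·5 = -4
  a_4 = -1·-4 + 1·1 + -1·2 = 3
  a_5 = -1·3 + 1·-4 + -1·1 = -8
  a_6 = -1·-8 + 1·3 + -1·-4 = 15
  a_7 = -1·15 + 1·-8 + -1·3 = -26
  a_8 = -1·-26 + 1·15 + -1·-8 = 49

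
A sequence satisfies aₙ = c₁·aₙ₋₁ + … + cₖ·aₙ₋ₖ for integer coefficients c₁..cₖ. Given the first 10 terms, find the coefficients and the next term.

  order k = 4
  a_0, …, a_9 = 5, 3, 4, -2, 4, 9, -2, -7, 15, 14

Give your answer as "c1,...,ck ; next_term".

  a_4 = 0·-2 + -1·4 + 1·3 + 1·5 = 4
  a_5 = 0·4 + -1·-2 + 1·4 + 1·3 = 9
  a_6 = 0·9 + -1·4 + 1·-2 + 1·4 = -2
  a_7 = 0·-2 + -1·9 + 1·4 + 1·-2 = -7
  a_8 = 0·-7 + -1·-2 + 1·9 + 1·4 = 15
  a_9 = 0·15 + -1·-7 + 1·-2 + 1·9 = 14
  a_10 = 0·14 + -1·15 + 1·-7 + 1·-2 = -24

0,-1,1,1 ; -24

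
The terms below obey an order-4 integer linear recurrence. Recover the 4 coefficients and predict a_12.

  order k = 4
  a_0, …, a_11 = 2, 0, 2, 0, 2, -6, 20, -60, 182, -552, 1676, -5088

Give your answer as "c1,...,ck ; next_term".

-3,0,0,1 ; 15446

  a_4 = -3·0 + 0·2 + 0·0 + 1·2 = 2
  a_5 = -3·2 + 0·0 + 0·2 + 1·0 = -6
  a_6 = -3·-6 + 0·2 + 0·0 + 1·2 = 20
  a_7 = -3·20 + 0·-6 + 0·2 + 1·0 = -60
  a_8 = -3·-60 + 0·20 + 0·-6 + 1·2 = 182
  a_9 = -3·182 + 0·-60 + 0·20 + 1·-6 = -552
  a_10 = -3·-552 + 0·182 + 0·-60 + 1·20 = 1676
  a_11 = -3·1676 + 0·-552 + 0·182 + 1·-60 = -5088
  a_12 = -3·-5088 + 0·1676 + 0·-552 + 1·182 = 15446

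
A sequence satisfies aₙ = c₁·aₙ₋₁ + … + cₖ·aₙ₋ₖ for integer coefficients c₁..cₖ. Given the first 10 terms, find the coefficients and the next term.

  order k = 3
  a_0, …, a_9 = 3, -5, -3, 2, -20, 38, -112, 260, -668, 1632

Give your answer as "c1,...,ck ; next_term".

  a_3 = -2·-3 + 2·-5 + 2·3 = 2
  a_4 = -2·2 + 2·-3 + 2·-5 = -20
  a_5 = -2·-20 + 2·2 + 2·-3 = 38
  a_6 = -2·38 + 2·-20 + 2·2 = -112
  a_7 = -2·-112 + 2·38 + 2·-20 = 260
  a_8 = -2·260 + 2·-112 + 2·38 = -668
  a_9 = -2·-668 + 2·260 + 2·-112 = 1632
  a_10 = -2·1632 + 2·-668 + 2·260 = -4080

-2,2,2 ; -4080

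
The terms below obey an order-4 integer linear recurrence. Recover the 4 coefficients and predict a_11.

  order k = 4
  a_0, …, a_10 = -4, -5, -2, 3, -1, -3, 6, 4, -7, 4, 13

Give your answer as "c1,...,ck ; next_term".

  a_4 = 1·3 + -1·-2 + 2·-5 + -1·-4 = -1
  a_5 = 1·-1 + -1·3 + 2·-2 + -1·-5 = -3
  a_6 = 1·-3 + -1·-1 + 2·3 + -1·-2 = 6
  a_7 = 1·6 + -1·-3 + 2·-1 + -1·3 = 4
  a_8 = 1·4 + -1·6 + 2·-3 + -1·-1 = -7
  a_9 = 1·-7 + -1·4 + 2·6 + -1·-3 = 4
  a_10 = 1·4 + -1·-7 + 2·4 + -1·6 = 13
  a_11 = 1·13 + -1·4 + 2·-7 + -1·4 = -9

1,-1,2,-1 ; -9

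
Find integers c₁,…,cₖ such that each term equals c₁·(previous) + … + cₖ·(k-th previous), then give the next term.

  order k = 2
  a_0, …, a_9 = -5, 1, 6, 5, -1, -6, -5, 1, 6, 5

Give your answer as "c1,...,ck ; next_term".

  a_2 = 1·1 + -1·-5 = 6
  a_3 = 1·6 + -1·1 = 5
  a_4 = 1·5 + -1·6 = -1
  a_5 = 1·-1 + -1·5 = -6
  a_6 = 1·-6 + -1·-1 = -5
  a_7 = 1·-5 + -1·-6 = 1
  a_8 = 1·1 + -1·-5 = 6
  a_9 = 1·6 + -1·1 = 5
  a_10 = 1·5 + -1·6 = -1

1,-1 ; -1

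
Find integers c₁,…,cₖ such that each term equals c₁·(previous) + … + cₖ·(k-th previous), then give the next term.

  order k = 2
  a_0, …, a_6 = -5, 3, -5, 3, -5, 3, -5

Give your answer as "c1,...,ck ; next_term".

  a_2 = 0·3 + 1·-5 = -5
  a_3 = 0·-5 + 1·3 = 3
  a_4 = 0·3 + 1·-5 = -5
  a_5 = 0·-5 + 1·3 = 3
  a_6 = 0·3 + 1·-5 = -5
  a_7 = 0·-5 + 1·3 = 3

0,1 ; 3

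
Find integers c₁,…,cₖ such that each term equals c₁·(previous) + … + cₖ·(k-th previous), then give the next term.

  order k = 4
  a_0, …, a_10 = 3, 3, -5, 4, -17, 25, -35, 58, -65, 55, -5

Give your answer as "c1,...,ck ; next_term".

-2,0,0,-3 ; -164

  a_4 = -2·4 + 0·-5 + 0·3 + -3·3 = -17
  a_5 = -2·-17 + 0·4 + 0·-5 + -3·3 = 25
  a_6 = -2·25 + 0·-17 + 0·4 + -3·-5 = -35
  a_7 = -2·-35 + 0·25 + 0·-17 + -3·4 = 58
  a_8 = -2·58 + 0·-35 + 0·25 + -3·-17 = -65
  a_9 = -2·-65 + 0·58 + 0·-35 + -3·25 = 55
  a_10 = -2·55 + 0·-65 + 0·58 + -3·-35 = -5
  a_11 = -2·-5 + 0·55 + 0·-65 + -3·58 = -164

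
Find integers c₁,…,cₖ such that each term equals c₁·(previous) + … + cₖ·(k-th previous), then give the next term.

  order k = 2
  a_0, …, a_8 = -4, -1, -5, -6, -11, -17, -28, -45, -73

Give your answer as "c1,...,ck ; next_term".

  a_2 = 1·-1 + 1·-4 = -5
  a_3 = 1·-5 + 1·-1 = -6
  a_4 = 1·-6 + 1·-5 = -11
  a_5 = 1·-11 + 1·-6 = -17
  a_6 = 1·-17 + 1·-11 = -28
  a_7 = 1·-28 + 1·-17 = -45
  a_8 = 1·-45 + 1·-28 = -73
  a_9 = 1·-73 + 1·-45 = -118

1,1 ; -118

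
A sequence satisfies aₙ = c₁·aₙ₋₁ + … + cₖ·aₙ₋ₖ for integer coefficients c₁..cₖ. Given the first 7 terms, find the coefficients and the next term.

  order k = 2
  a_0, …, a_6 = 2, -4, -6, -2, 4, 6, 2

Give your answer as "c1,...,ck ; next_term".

1,-1 ; -4

  a_2 = 1·-4 + -1·2 = -6
  a_3 = 1·-6 + -1·-4 = -2
  a_4 = 1·-2 + -1·-6 = 4
  a_5 = 1·4 + -1·-2 = 6
  a_6 = 1·6 + -1·4 = 2
  a_7 = 1·2 + -1·6 = -4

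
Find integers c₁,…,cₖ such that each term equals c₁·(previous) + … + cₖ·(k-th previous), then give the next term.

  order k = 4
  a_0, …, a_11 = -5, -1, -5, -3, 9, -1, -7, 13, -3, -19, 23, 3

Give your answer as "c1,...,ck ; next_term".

0,-1,1,-1 ; -39

  a_4 = 0·-3 + -1·-5 + 1·-1 + -1·-5 = 9
  a_5 = 0·9 + -1·-3 + 1·-5 + -1·-1 = -1
  a_6 = 0·-1 + -1·9 + 1·-3 + -1·-5 = -7
  a_7 = 0·-7 + -1·-1 + 1·9 + -1·-3 = 13
  a_8 = 0·13 + -1·-7 + 1·-1 + -1·9 = -3
  a_9 = 0·-3 + -1·13 + 1·-7 + -1·-1 = -19
  a_10 = 0·-19 + -1·-3 + 1·13 + -1·-7 = 23
  a_11 = 0·23 + -1·-19 + 1·-3 + -1·13 = 3
  a_12 = 0·3 + -1·23 + 1·-19 + -1·-3 = -39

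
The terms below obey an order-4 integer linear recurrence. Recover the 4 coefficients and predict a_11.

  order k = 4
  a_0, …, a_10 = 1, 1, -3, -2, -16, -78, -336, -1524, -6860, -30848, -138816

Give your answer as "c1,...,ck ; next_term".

4,2,2,-4 ; -624584

  a_4 = 4·-2 + 2·-3 + 2·1 + -4·1 = -16
  a_5 = 4·-16 + 2·-2 + 2·-3 + -4·1 = -78
  a_6 = 4·-78 + 2·-16 + 2·-2 + -4·-3 = -336
  a_7 = 4·-336 + 2·-78 + 2·-16 + -4·-2 = -1524
  a_8 = 4·-1524 + 2·-336 + 2·-78 + -4·-16 = -6860
  a_9 = 4·-6860 + 2·-1524 + 2·-336 + -4·-78 = -30848
  a_10 = 4·-30848 + 2·-6860 + 2·-1524 + -4·-336 = -138816
  a_11 = 4·-138816 + 2·-30848 + 2·-6860 + -4·-1524 = -624584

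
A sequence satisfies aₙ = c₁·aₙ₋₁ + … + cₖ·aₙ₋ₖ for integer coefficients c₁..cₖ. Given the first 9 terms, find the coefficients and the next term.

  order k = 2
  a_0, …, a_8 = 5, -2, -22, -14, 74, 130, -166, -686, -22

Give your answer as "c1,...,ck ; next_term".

  a_2 = 1·-2 + -4·5 = -22
  a_3 = 1·-22 + -4·-2 = -14
  a_4 = 1·-14 + -4·-22 = 74
  a_5 = 1·74 + -4·-14 = 130
  a_6 = 1·130 + -4·74 = -166
  a_7 = 1·-166 + -4·130 = -686
  a_8 = 1·-686 + -4·-166 = -22
  a_9 = 1·-22 + -4·-686 = 2722

1,-4 ; 2722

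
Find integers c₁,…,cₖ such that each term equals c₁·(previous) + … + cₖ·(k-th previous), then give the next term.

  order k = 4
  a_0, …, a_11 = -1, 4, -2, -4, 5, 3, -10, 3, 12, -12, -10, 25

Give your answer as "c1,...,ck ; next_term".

-1,-1,0,1 ; -3

  a_4 = -1·-4 + -1·-2 + 0·4 + 1·-1 = 5
  a_5 = -1·5 + -1·-4 + 0·-2 + 1·4 = 3
  a_6 = -1·3 + -1·5 + 0·-4 + 1·-2 = -10
  a_7 = -1·-10 + -1·3 + 0·5 + 1·-4 = 3
  a_8 = -1·3 + -1·-10 + 0·3 + 1·5 = 12
  a_9 = -1·12 + -1·3 + 0·-10 + 1·3 = -12
  a_10 = -1·-12 + -1·12 + 0·3 + 1·-10 = -10
  a_11 = -1·-10 + -1·-12 + 0·12 + 1·3 = 25
  a_12 = -1·25 + -1·-10 + 0·-12 + 1·12 = -3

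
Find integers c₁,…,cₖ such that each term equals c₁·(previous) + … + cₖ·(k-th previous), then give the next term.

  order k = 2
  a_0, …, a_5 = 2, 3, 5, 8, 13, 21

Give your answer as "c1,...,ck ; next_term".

  a_2 = 1·3 + 1·2 = 5
  a_3 = 1·5 + 1·3 = 8
  a_4 = 1·8 + 1·5 = 13
  a_5 = 1·13 + 1·8 = 21
  a_6 = 1·21 + 1·13 = 34

1,1 ; 34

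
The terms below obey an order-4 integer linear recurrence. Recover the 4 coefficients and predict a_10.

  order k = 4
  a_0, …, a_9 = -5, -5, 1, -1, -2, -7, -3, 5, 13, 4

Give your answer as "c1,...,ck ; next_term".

  a_4 = 1·-1 + -1·1 + -1·-5 + 1·-5 = -2
  a_5 = 1·-2 + -1·-1 + -1·1 + 1·-5 = -7
  a_6 = 1·-7 + -1·-2 + -1·-1 + 1·1 = -3
  a_7 = 1·-3 + -1·-7 + -1·-2 + 1·-1 = 5
  a_8 = 1·5 + -1·-3 + -1·-7 + 1·-2 = 13
  a_9 = 1·13 + -1·5 + -1·-3 + 1·-7 = 4
  a_10 = 1·4 + -1·13 + -1·5 + 1·-3 = -17

1,-1,-1,1 ; -17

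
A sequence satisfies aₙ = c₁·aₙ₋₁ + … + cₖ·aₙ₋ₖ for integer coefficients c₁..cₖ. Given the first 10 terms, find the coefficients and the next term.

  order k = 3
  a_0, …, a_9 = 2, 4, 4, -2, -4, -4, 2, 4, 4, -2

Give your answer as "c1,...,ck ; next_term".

0,0,-1 ; -4

  a_3 = 0·4 + 0·4 + -1·2 = -2
  a_4 = 0·-2 + 0·4 + -1·4 = -4
  a_5 = 0·-4 + 0·-2 + -1·4 = -4
  a_6 = 0·-4 + 0·-4 + -1·-2 = 2
  a_7 = 0·2 + 0·-4 + -1·-4 = 4
  a_8 = 0·4 + 0·2 + -1·-4 = 4
  a_9 = 0·4 + 0·4 + -1·2 = -2
  a_10 = 0·-2 + 0·4 + -1·4 = -4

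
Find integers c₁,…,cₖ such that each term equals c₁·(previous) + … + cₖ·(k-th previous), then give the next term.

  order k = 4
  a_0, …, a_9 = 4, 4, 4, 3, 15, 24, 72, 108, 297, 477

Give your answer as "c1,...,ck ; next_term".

1,3,-3,3 ; 1260

  a_4 = 1·3 + 3·4 + -3·4 + 3·4 = 15
  a_5 = 1·15 + 3·3 + -3·4 + 3·4 = 24
  a_6 = 1·24 + 3·15 + -3·3 + 3·4 = 72
  a_7 = 1·72 + 3·24 + -3·15 + 3·3 = 108
  a_8 = 1·108 + 3·72 + -3·24 + 3·15 = 297
  a_9 = 1·297 + 3·108 + -3·72 + 3·24 = 477
  a_10 = 1·477 + 3·297 + -3·108 + 3·72 = 1260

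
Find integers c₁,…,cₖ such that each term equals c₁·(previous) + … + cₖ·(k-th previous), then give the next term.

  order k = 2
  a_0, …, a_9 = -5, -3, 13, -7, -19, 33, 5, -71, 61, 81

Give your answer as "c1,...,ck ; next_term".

  a_2 = -1·-3 + -2·-5 = 13
  a_3 = -1·13 + -2·-3 = -7
  a_4 = -1·-7 + -2·13 = -19
  a_5 = -1·-19 + -2·-7 = 33
  a_6 = -1·33 + -2·-19 = 5
  a_7 = -1·5 + -2·33 = -71
  a_8 = -1·-71 + -2·5 = 61
  a_9 = -1·61 + -2·-71 = 81
  a_10 = -1·81 + -2·61 = -203

-1,-2 ; -203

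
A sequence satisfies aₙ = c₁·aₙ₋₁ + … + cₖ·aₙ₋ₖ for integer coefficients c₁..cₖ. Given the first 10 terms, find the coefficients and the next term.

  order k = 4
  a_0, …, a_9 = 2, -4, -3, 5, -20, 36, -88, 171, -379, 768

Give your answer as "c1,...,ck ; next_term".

-1,3,1,-1 ; -1646

  a_4 = -1·5 + 3·-3 + 1·-4 + -1·2 = -20
  a_5 = -1·-20 + 3·5 + 1·-3 + -1·-4 = 36
  a_6 = -1·36 + 3·-20 + 1·5 + -1·-3 = -88
  a_7 = -1·-88 + 3·36 + 1·-20 + -1·5 = 171
  a_8 = -1·171 + 3·-88 + 1·36 + -1·-20 = -379
  a_9 = -1·-379 + 3·171 + 1·-88 + -1·36 = 768
  a_10 = -1·768 + 3·-379 + 1·171 + -1·-88 = -1646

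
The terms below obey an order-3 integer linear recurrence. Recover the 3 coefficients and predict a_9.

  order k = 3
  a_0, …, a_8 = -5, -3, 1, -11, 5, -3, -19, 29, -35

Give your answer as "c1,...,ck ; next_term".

  a_3 = -1·1 + 0·-3 + 2·-5 = -11
  a_4 = -1·-11 + 0·1 + 2·-3 = 5
  a_5 = -1·5 + 0·-11 + 2·1 = -3
  a_6 = -1·-3 + 0·5 + 2·-11 = -19
  a_7 = -1·-19 + 0·-3 + 2·5 = 29
  a_8 = -1·29 + 0·-19 + 2·-3 = -35
  a_9 = -1·-35 + 0·29 + 2·-19 = -3

-1,0,2 ; -3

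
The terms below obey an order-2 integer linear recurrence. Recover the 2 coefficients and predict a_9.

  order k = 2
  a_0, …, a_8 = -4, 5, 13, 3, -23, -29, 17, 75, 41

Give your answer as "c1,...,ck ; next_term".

1,-2 ; -109

  a_2 = 1·5 + -2·-4 = 13
  a_3 = 1·13 + -2·5 = 3
  a_4 = 1·3 + -2·13 = -23
  a_5 = 1·-23 + -2·3 = -29
  a_6 = 1·-29 + -2·-23 = 17
  a_7 = 1·17 + -2·-29 = 75
  a_8 = 1·75 + -2·17 = 41
  a_9 = 1·41 + -2·75 = -109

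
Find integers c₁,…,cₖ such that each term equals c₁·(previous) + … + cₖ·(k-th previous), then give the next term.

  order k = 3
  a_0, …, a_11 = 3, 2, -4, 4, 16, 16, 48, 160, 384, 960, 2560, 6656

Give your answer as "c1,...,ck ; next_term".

  a_3 = 2·-4 + 0·2 + 4·3 = 4
  a_4 = 2·4 + 0·-4 + 4·2 = 16
  a_5 = 2·16 + 0·4 + 4·-4 = 16
  a_6 = 2·16 + 0·16 + 4·4 = 48
  a_7 = 2·48 + 0·16 + 4·16 = 160
  a_8 = 2·160 + 0·48 + 4·16 = 384
  a_9 = 2·384 + 0·160 + 4·48 = 960
  a_10 = 2·960 + 0·384 + 4·160 = 2560
  a_11 = 2·2560 + 0·960 + 4·384 = 6656
  a_12 = 2·6656 + 0·2560 + 4·960 = 17152

2,0,4 ; 17152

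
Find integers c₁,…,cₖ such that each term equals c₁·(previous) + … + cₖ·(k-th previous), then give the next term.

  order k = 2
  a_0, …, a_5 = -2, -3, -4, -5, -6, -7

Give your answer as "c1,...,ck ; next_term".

2,-1 ; -8

  a_2 = 2·-3 + -1·-2 = -4
  a_3 = 2·-4 + -1·-3 = -5
  a_4 = 2·-5 + -1·-4 = -6
  a_5 = 2·-6 + -1·-5 = -7
  a_6 = 2·-7 + -1·-6 = -8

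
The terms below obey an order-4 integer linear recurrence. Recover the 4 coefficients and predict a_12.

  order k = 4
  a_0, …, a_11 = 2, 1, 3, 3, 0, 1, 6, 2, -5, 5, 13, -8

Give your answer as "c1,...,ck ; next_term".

0,-1,1,1 ; -13

  a_4 = 0·3 + -1·3 + 1·1 + 1·2 = 0
  a_5 = 0·0 + -1·3 + 1·3 + 1·1 = 1
  a_6 = 0·1 + -1·0 + 1·3 + 1·3 = 6
  a_7 = 0·6 + -1·1 + 1·0 + 1·3 = 2
  a_8 = 0·2 + -1·6 + 1·1 + 1·0 = -5
  a_9 = 0·-5 + -1·2 + 1·6 + 1·1 = 5
  a_10 = 0·5 + -1·-5 + 1·2 + 1·6 = 13
  a_11 = 0·13 + -1·5 + 1·-5 + 1·2 = -8
  a_12 = 0·-8 + -1·13 + 1·5 + 1·-5 = -13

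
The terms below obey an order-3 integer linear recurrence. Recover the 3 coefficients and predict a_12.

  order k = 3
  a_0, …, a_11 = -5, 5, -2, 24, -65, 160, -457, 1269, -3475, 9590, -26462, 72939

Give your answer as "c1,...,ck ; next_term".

  a_3 = -2·-2 + 1·5 + -3·-5 = 24
  a_4 = -2·24 + 1·-2 + -3·5 = -65
  a_5 = -2·-65 + 1·24 + -3·-2 = 160
  a_6 = -2·160 + 1·-65 + -3·24 = -457
  a_7 = -2·-457 + 1·160 + -3·-65 = 1269
  a_8 = -2·1269 + 1·-457 + -3·160 = -3475
  a_9 = -2·-3475 + 1·1269 + -3·-457 = 9590
  a_10 = -2·9590 + 1·-3475 + -3·1269 = -26462
  a_11 = -2·-26462 + 1·9590 + -3·-3475 = 72939
  a_12 = -2·72939 + 1·-26462 + -3·9590 = -201110

-2,1,-3 ; -201110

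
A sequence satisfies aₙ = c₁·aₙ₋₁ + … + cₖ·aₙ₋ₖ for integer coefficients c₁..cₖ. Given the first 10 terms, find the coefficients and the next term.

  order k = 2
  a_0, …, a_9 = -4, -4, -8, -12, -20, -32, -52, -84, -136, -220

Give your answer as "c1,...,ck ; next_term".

1,1 ; -356

  a_2 = 1·-4 + 1·-4 = -8
  a_3 = 1·-8 + 1·-4 = -12
  a_4 = 1·-12 + 1·-8 = -20
  a_5 = 1·-20 + 1·-12 = -32
  a_6 = 1·-32 + 1·-20 = -52
  a_7 = 1·-52 + 1·-32 = -84
  a_8 = 1·-84 + 1·-52 = -136
  a_9 = 1·-136 + 1·-84 = -220
  a_10 = 1·-220 + 1·-136 = -356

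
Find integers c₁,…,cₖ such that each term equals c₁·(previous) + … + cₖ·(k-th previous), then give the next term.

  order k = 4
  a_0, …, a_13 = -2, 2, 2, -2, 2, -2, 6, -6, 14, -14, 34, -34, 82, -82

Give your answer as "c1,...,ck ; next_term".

  a_4 = 0·-2 + 2·2 + 0·2 + 1·-2 = 2
  a_5 = 0·2 + 2·-2 + 0·2 + 1·2 = -2
  a_6 = 0·-2 + 2·2 + 0·-2 + 1·2 = 6
  a_7 = 0·6 + 2·-2 + 0·2 + 1·-2 = -6
  a_8 = 0·-6 + 2·6 + 0·-2 + 1·2 = 14
  a_9 = 0·14 + 2·-6 + 0·6 + 1·-2 = -14
  a_10 = 0·-14 + 2·14 + 0·-6 + 1·6 = 34
  a_11 = 0·34 + 2·-14 + 0·14 + 1·-6 = -34
  a_12 = 0·-34 + 2·34 + 0·-14 + 1·14 = 82
  a_13 = 0·82 + 2·-34 + 0·34 + 1·-14 = -82
  a_14 = 0·-82 + 2·82 + 0·-34 + 1·34 = 198

0,2,0,1 ; 198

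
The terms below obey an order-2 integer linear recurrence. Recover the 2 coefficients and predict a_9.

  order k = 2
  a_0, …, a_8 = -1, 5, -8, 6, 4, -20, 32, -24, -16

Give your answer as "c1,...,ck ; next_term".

-2,-2 ; 80

  a_2 = -2·5 + -2·-1 = -8
  a_3 = -2·-8 + -2·5 = 6
  a_4 = -2·6 + -2·-8 = 4
  a_5 = -2·4 + -2·6 = -20
  a_6 = -2·-20 + -2·4 = 32
  a_7 = -2·32 + -2·-20 = -24
  a_8 = -2·-24 + -2·32 = -16
  a_9 = -2·-16 + -2·-24 = 80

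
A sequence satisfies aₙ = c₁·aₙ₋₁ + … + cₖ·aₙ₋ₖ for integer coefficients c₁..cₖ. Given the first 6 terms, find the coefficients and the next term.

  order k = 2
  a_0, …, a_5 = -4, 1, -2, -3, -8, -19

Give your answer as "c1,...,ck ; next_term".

2,1 ; -46

  a_2 = 2·1 + 1·-4 = -2
  a_3 = 2·-2 + 1·1 = -3
  a_4 = 2·-3 + 1·-2 = -8
  a_5 = 2·-8 + 1·-3 = -19
  a_6 = 2·-19 + 1·-8 = -46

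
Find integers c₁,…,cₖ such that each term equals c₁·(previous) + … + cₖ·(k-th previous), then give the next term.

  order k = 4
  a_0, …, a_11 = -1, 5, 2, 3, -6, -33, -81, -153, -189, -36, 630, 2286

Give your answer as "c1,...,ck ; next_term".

  a_4 = 2·3 + 0·2 + -3·5 + -3·-1 = -6
  a_5 = 2·-6 + 0·3 + -3·2 + -3·5 = -33
  a_6 = 2·-33 + 0·-6 + -3·3 + -3·2 = -81
  a_7 = 2·-81 + 0·-33 + -3·-6 + -3·3 = -153
  a_8 = 2·-153 + 0·-81 + -3·-33 + -3·-6 = -189
  a_9 = 2·-189 + 0·-153 + -3·-81 + -3·-33 = -36
  a_10 = 2·-36 + 0·-189 + -3·-153 + -3·-81 = 630
  a_11 = 2·630 + 0·-36 + -3·-189 + -3·-153 = 2286
  a_12 = 2·2286 + 0·630 + -3·-36 + -3·-189 = 5247

2,0,-3,-3 ; 5247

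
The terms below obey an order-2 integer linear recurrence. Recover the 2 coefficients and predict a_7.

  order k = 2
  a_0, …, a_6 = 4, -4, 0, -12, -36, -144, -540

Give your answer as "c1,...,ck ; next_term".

3,3 ; -2052

  a_2 = 3·-4 + 3·4 = 0
  a_3 = 3·0 + 3·-4 = -12
  a_4 = 3·-12 + 3·0 = -36
  a_5 = 3·-36 + 3·-12 = -144
  a_6 = 3·-144 + 3·-36 = -540
  a_7 = 3·-540 + 3·-144 = -2052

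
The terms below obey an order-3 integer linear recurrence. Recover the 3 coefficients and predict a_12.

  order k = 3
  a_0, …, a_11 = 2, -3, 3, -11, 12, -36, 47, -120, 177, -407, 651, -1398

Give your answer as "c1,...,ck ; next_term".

  a_3 = 0·3 + 3·-3 + -1·2 = -11
  a_4 = 0·-11 + 3·3 + -1·-3 = 12
  a_5 = 0·12 + 3·-11 + -1·3 = -36
  a_6 = 0·-36 + 3·12 + -1·-11 = 47
  a_7 = 0·47 + 3·-36 + -1·12 = -120
  a_8 = 0·-120 + 3·47 + -1·-36 = 177
  a_9 = 0·177 + 3·-120 + -1·47 = -407
  a_10 = 0·-407 + 3·177 + -1·-120 = 651
  a_11 = 0·651 + 3·-407 + -1·177 = -1398
  a_12 = 0·-1398 + 3·651 + -1·-407 = 2360

0,3,-1 ; 2360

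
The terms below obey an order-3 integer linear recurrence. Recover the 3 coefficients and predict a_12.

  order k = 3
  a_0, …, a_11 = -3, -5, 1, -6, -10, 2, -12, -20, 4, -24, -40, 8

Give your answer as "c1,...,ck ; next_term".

0,0,2 ; -48

  a_3 = 0·1 + 0·-5 + 2·-3 = -6
  a_4 = 0·-6 + 0·1 + 2·-5 = -10
  a_5 = 0·-10 + 0·-6 + 2·1 = 2
  a_6 = 0·2 + 0·-10 + 2·-6 = -12
  a_7 = 0·-12 + 0·2 + 2·-10 = -20
  a_8 = 0·-20 + 0·-12 + 2·2 = 4
  a_9 = 0·4 + 0·-20 + 2·-12 = -24
  a_10 = 0·-24 + 0·4 + 2·-20 = -40
  a_11 = 0·-40 + 0·-24 + 2·4 = 8
  a_12 = 0·8 + 0·-40 + 2·-24 = -48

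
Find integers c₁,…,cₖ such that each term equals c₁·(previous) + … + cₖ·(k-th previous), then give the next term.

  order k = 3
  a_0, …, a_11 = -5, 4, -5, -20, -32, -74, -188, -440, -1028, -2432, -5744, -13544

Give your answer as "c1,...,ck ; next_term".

  a_3 = 2·-5 + 0·4 + 2·-5 = -20
  a_4 = 2·-20 + 0·-5 + 2·4 = -32
  a_5 = 2·-32 + 0·-20 + 2·-5 = -74
  a_6 = 2·-74 + 0·-32 + 2·-20 = -188
  a_7 = 2·-188 + 0·-74 + 2·-32 = -440
  a_8 = 2·-440 + 0·-188 + 2·-74 = -1028
  a_9 = 2·-1028 + 0·-440 + 2·-188 = -2432
  a_10 = 2·-2432 + 0·-1028 + 2·-440 = -5744
  a_11 = 2·-5744 + 0·-2432 + 2·-1028 = -13544
  a_12 = 2·-13544 + 0·-5744 + 2·-2432 = -31952

2,0,2 ; -31952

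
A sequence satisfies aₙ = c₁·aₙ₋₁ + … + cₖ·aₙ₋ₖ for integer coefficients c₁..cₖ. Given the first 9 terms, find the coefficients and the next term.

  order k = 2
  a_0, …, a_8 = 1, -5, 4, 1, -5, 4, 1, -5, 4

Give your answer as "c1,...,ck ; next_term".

-1,-1 ; 1

  a_2 = -1·-5 + -1·1 = 4
  a_3 = -1·4 + -1·-5 = 1
  a_4 = -1·1 + -1·4 = -5
  a_5 = -1·-5 + -1·1 = 4
  a_6 = -1·4 + -1·-5 = 1
  a_7 = -1·1 + -1·4 = -5
  a_8 = -1·-5 + -1·1 = 4
  a_9 = -1·4 + -1·-5 = 1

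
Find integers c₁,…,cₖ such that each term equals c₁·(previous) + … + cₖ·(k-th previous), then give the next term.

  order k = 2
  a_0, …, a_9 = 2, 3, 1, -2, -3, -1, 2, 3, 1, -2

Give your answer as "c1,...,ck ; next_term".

1,-1 ; -3

  a_2 = 1·3 + -1·2 = 1
  a_3 = 1·1 + -1·3 = -2
  a_4 = 1·-2 + -1·1 = -3
  a_5 = 1·-3 + -1·-2 = -1
  a_6 = 1·-1 + -1·-3 = 2
  a_7 = 1·2 + -1·-1 = 3
  a_8 = 1·3 + -1·2 = 1
  a_9 = 1·1 + -1·3 = -2
  a_10 = 1·-2 + -1·1 = -3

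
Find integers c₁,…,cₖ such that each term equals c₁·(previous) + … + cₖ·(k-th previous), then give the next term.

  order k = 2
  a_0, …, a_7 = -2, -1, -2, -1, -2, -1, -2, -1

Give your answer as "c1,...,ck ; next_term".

  a_2 = 0·-1 + 1·-2 = -2
  a_3 = 0·-2 + 1·-1 = -1
  a_4 = 0·-1 + 1·-2 = -2
  a_5 = 0·-2 + 1·-1 = -1
  a_6 = 0·-1 + 1·-2 = -2
  a_7 = 0·-2 + 1·-1 = -1
  a_8 = 0·-1 + 1·-2 = -2

0,1 ; -2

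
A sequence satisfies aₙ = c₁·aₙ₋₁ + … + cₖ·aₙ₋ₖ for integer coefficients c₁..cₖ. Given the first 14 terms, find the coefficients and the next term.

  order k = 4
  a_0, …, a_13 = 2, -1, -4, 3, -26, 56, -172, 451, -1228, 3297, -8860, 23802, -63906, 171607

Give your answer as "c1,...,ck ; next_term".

-2,3,2,-3 ; -460748

  a_4 = -2·3 + 3·-4 + 2·-1 + -3·2 = -26
  a_5 = -2·-26 + 3·3 + 2·-4 + -3·-1 = 56
  a_6 = -2·56 + 3·-26 + 2·3 + -3·-4 = -172
  a_7 = -2·-172 + 3·56 + 2·-26 + -3·3 = 451
  a_8 = -2·451 + 3·-172 + 2·56 + -3·-26 = -1228
  a_9 = -2·-1228 + 3·451 + 2·-172 + -3·56 = 3297
  a_10 = -2·3297 + 3·-1228 + 2·451 + -3·-172 = -8860
  a_11 = -2·-8860 + 3·3297 + 2·-1228 + -3·451 = 23802
  a_12 = -2·23802 + 3·-8860 + 2·3297 + -3·-1228 = -63906
  a_13 = -2·-63906 + 3·23802 + 2·-8860 + -3·3297 = 171607
  a_14 = -2·171607 + 3·-63906 + 2·23802 + -3·-8860 = -460748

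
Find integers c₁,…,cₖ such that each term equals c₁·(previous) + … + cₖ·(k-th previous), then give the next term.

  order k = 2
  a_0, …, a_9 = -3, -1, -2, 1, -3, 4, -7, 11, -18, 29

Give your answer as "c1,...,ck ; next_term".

  a_2 = -1·-1 + 1·-3 = -2
  a_3 = -1·-2 + 1·-1 = 1
  a_4 = -1·1 + 1·-2 = -3
  a_5 = -1·-3 + 1·1 = 4
  a_6 = -1·4 + 1·-3 = -7
  a_7 = -1·-7 + 1·4 = 11
  a_8 = -1·11 + 1·-7 = -18
  a_9 = -1·-18 + 1·11 = 29
  a_10 = -1·29 + 1·-18 = -47

-1,1 ; -47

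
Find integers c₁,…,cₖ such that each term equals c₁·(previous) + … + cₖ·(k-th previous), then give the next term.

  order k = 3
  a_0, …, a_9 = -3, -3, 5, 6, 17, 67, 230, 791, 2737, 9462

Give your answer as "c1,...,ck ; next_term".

  a_3 = 3·5 + 1·-3 + 2·-3 = 6
  a_4 = 3·6 + 1·5 + 2·-3 = 17
  a_5 = 3·17 + 1·6 + 2·5 = 67
  a_6 = 3·67 + 1·17 + 2·6 = 230
  a_7 = 3·230 + 1·67 + 2·17 = 791
  a_8 = 3·791 + 1·230 + 2·67 = 2737
  a_9 = 3·2737 + 1·791 + 2·230 = 9462
  a_10 = 3·9462 + 1·2737 + 2·791 = 32705

3,1,2 ; 32705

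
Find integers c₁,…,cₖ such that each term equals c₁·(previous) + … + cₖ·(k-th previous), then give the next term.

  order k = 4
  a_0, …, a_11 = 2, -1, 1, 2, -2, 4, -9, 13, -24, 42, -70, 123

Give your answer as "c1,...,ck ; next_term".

-1,1,-1,-1 ; -211

  a_4 = -1·2 + 1·1 + -1·-1 + -1·2 = -2
  a_5 = -1·-2 + 1·2 + -1·1 + -1·-1 = 4
  a_6 = -1·4 + 1·-2 + -1·2 + -1·1 = -9
  a_7 = -1·-9 + 1·4 + -1·-2 + -1·2 = 13
  a_8 = -1·13 + 1·-9 + -1·4 + -1·-2 = -24
  a_9 = -1·-24 + 1·13 + -1·-9 + -1·4 = 42
  a_10 = -1·42 + 1·-24 + -1·13 + -1·-9 = -70
  a_11 = -1·-70 + 1·42 + -1·-24 + -1·13 = 123
  a_12 = -1·123 + 1·-70 + -1·42 + -1·-24 = -211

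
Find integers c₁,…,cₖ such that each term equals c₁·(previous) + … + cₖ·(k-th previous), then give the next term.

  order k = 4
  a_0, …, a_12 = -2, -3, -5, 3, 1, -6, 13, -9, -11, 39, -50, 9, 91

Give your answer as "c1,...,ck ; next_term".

-1,-1,1,-1 ; -189

  a_4 = -1·3 + -1·-5 + 1·-3 + -1·-2 = 1
  a_5 = -1·1 + -1·3 + 1·-5 + -1·-3 = -6
  a_6 = -1·-6 + -1·1 + 1·3 + -1·-5 = 13
  a_7 = -1·13 + -1·-6 + 1·1 + -1·3 = -9
  a_8 = -1·-9 + -1·13 + 1·-6 + -1·1 = -11
  a_9 = -1·-11 + -1·-9 + 1·13 + -1·-6 = 39
  a_10 = -1·39 + -1·-11 + 1·-9 + -1·13 = -50
  a_11 = -1·-50 + -1·39 + 1·-11 + -1·-9 = 9
  a_12 = -1·9 + -1·-50 + 1·39 + -1·-11 = 91
  a_13 = -1·91 + -1·9 + 1·-50 + -1·39 = -189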